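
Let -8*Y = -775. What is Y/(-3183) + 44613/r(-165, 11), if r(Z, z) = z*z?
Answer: 1135931657/3081144 ≈ 368.67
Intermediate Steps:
Y = 775/8 (Y = -⅛*(-775) = 775/8 ≈ 96.875)
r(Z, z) = z²
Y/(-3183) + 44613/r(-165, 11) = (775/8)/(-3183) + 44613/(11²) = (775/8)*(-1/3183) + 44613/121 = -775/25464 + 44613*(1/121) = -775/25464 + 44613/121 = 1135931657/3081144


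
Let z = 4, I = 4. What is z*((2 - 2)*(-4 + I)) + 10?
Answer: 10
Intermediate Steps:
z*((2 - 2)*(-4 + I)) + 10 = 4*((2 - 2)*(-4 + 4)) + 10 = 4*(0*0) + 10 = 4*0 + 10 = 0 + 10 = 10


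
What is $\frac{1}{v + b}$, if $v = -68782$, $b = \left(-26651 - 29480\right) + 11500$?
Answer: $- \frac{1}{113413} \approx -8.8173 \cdot 10^{-6}$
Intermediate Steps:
$b = -44631$ ($b = -56131 + 11500 = -44631$)
$\frac{1}{v + b} = \frac{1}{-68782 - 44631} = \frac{1}{-113413} = - \frac{1}{113413}$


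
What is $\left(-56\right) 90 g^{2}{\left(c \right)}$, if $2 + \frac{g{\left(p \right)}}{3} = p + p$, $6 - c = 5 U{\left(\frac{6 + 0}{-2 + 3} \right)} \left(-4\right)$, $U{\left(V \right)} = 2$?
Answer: $-367416000$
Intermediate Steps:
$c = 46$ ($c = 6 - 5 \cdot 2 \left(-4\right) = 6 - 10 \left(-4\right) = 6 - -40 = 6 + 40 = 46$)
$g{\left(p \right)} = -6 + 6 p$ ($g{\left(p \right)} = -6 + 3 \left(p + p\right) = -6 + 3 \cdot 2 p = -6 + 6 p$)
$\left(-56\right) 90 g^{2}{\left(c \right)} = \left(-56\right) 90 \left(-6 + 6 \cdot 46\right)^{2} = - 5040 \left(-6 + 276\right)^{2} = - 5040 \cdot 270^{2} = \left(-5040\right) 72900 = -367416000$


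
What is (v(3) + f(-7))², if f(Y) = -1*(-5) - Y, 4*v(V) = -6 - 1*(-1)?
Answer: 1849/16 ≈ 115.56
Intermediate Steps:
v(V) = -5/4 (v(V) = (-6 - 1*(-1))/4 = (-6 + 1)/4 = (¼)*(-5) = -5/4)
f(Y) = 5 - Y
(v(3) + f(-7))² = (-5/4 + (5 - 1*(-7)))² = (-5/4 + (5 + 7))² = (-5/4 + 12)² = (43/4)² = 1849/16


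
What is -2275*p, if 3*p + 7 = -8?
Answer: 11375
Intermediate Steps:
p = -5 (p = -7/3 + (⅓)*(-8) = -7/3 - 8/3 = -5)
-2275*p = -2275*(-5) = 11375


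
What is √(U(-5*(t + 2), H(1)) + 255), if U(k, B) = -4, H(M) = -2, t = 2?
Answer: √251 ≈ 15.843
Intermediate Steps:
√(U(-5*(t + 2), H(1)) + 255) = √(-4 + 255) = √251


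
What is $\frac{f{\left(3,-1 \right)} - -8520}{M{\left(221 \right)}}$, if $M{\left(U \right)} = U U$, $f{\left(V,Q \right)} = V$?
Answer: $\frac{8523}{48841} \approx 0.1745$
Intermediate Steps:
$M{\left(U \right)} = U^{2}$
$\frac{f{\left(3,-1 \right)} - -8520}{M{\left(221 \right)}} = \frac{3 - -8520}{221^{2}} = \frac{3 + 8520}{48841} = 8523 \cdot \frac{1}{48841} = \frac{8523}{48841}$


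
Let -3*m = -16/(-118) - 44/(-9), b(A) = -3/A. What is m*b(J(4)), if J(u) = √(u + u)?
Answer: 667*√2/531 ≈ 1.7764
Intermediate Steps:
J(u) = √2*√u (J(u) = √(2*u) = √2*√u)
m = -2668/1593 (m = -(-16/(-118) - 44/(-9))/3 = -(-16*(-1/118) - 44*(-⅑))/3 = -(8/59 + 44/9)/3 = -⅓*2668/531 = -2668/1593 ≈ -1.6748)
m*b(J(4)) = -(-2668)/(531*(√2*√4)) = -(-2668)/(531*(√2*2)) = -(-2668)/(531*(2*√2)) = -(-2668)*√2/4/531 = -(-667)*√2/531 = 667*√2/531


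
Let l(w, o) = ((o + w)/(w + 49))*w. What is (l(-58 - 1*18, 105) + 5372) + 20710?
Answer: 706418/27 ≈ 26164.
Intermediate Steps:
l(w, o) = w*(o + w)/(49 + w) (l(w, o) = ((o + w)/(49 + w))*w = w*(o + w)/(49 + w))
(l(-58 - 1*18, 105) + 5372) + 20710 = ((-58 - 1*18)*(105 + (-58 - 1*18))/(49 + (-58 - 1*18)) + 5372) + 20710 = ((-58 - 18)*(105 + (-58 - 18))/(49 + (-58 - 18)) + 5372) + 20710 = (-76*(105 - 76)/(49 - 76) + 5372) + 20710 = (-76*29/(-27) + 5372) + 20710 = (-76*(-1/27)*29 + 5372) + 20710 = (2204/27 + 5372) + 20710 = 147248/27 + 20710 = 706418/27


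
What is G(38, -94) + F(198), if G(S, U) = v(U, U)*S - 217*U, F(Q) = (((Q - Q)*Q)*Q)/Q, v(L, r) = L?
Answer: 16826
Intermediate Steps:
F(Q) = 0 (F(Q) = ((0*Q)*Q)/Q = (0*Q)/Q = 0/Q = 0)
G(S, U) = -217*U + S*U (G(S, U) = U*S - 217*U = S*U - 217*U = -217*U + S*U)
G(38, -94) + F(198) = -94*(-217 + 38) + 0 = -94*(-179) + 0 = 16826 + 0 = 16826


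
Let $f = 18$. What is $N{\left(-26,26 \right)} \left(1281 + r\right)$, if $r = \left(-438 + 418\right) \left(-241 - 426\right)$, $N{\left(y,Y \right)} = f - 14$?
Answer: $58484$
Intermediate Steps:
$N{\left(y,Y \right)} = 4$ ($N{\left(y,Y \right)} = 18 - 14 = 4$)
$r = 13340$ ($r = \left(-20\right) \left(-667\right) = 13340$)
$N{\left(-26,26 \right)} \left(1281 + r\right) = 4 \left(1281 + 13340\right) = 4 \cdot 14621 = 58484$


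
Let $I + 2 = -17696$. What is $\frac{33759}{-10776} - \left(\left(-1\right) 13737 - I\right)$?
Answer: $- \frac{14239165}{3592} \approx -3964.1$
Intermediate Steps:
$I = -17698$ ($I = -2 - 17696 = -17698$)
$\frac{33759}{-10776} - \left(\left(-1\right) 13737 - I\right) = \frac{33759}{-10776} - \left(\left(-1\right) 13737 - -17698\right) = 33759 \left(- \frac{1}{10776}\right) - \left(-13737 + 17698\right) = - \frac{11253}{3592} - 3961 = - \frac{14239165}{3592}$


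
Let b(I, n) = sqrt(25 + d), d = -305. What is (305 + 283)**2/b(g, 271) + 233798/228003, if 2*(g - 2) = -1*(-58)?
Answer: 233798/228003 - 12348*I*sqrt(70)/5 ≈ 1.0254 - 20662.0*I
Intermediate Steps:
g = 31 (g = 2 + (-1*(-58))/2 = 2 + (1/2)*58 = 2 + 29 = 31)
b(I, n) = 2*I*sqrt(70) (b(I, n) = sqrt(25 - 305) = sqrt(-280) = 2*I*sqrt(70))
(305 + 283)**2/b(g, 271) + 233798/228003 = (305 + 283)**2/((2*I*sqrt(70))) + 233798/228003 = 588**2*(-I*sqrt(70)/140) + 233798*(1/228003) = 345744*(-I*sqrt(70)/140) + 233798/228003 = -12348*I*sqrt(70)/5 + 233798/228003 = 233798/228003 - 12348*I*sqrt(70)/5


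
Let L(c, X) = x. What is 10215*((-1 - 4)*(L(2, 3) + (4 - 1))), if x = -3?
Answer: 0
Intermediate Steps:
L(c, X) = -3
10215*((-1 - 4)*(L(2, 3) + (4 - 1))) = 10215*((-1 - 4)*(-3 + (4 - 1))) = 10215*(-5*(-3 + 3)) = 10215*(-5*0) = 10215*0 = 0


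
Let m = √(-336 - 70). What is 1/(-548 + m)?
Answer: -274/150355 - I*√406/300710 ≈ -0.0018224 - 6.7006e-5*I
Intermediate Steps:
m = I*√406 (m = √(-406) = I*√406 ≈ 20.149*I)
1/(-548 + m) = 1/(-548 + I*√406)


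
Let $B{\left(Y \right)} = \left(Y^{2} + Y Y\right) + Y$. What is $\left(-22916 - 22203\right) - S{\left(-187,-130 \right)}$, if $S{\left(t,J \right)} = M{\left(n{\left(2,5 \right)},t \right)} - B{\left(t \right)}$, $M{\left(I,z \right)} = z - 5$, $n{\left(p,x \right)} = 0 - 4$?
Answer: $24824$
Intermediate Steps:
$n{\left(p,x \right)} = -4$ ($n{\left(p,x \right)} = 0 - 4 = -4$)
$B{\left(Y \right)} = Y + 2 Y^{2}$ ($B{\left(Y \right)} = \left(Y^{2} + Y^{2}\right) + Y = 2 Y^{2} + Y = Y + 2 Y^{2}$)
$M{\left(I,z \right)} = -5 + z$ ($M{\left(I,z \right)} = z - 5 = -5 + z$)
$S{\left(t,J \right)} = -5 + t - t \left(1 + 2 t\right)$ ($S{\left(t,J \right)} = \left(-5 + t\right) - t \left(1 + 2 t\right) = -5 + t - t \left(1 + 2 t\right)$)
$\left(-22916 - 22203\right) - S{\left(-187,-130 \right)} = \left(-22916 - 22203\right) - \left(-5 - 2 \left(-187\right)^{2}\right) = \left(-22916 - 22203\right) - \left(-5 - 69938\right) = -45119 - \left(-5 - 69938\right) = -45119 - -69943 = -45119 + 69943 = 24824$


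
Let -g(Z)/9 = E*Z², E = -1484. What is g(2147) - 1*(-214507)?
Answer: 61566152311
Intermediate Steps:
g(Z) = 13356*Z² (g(Z) = -(-13356)*Z² = 13356*Z²)
g(2147) - 1*(-214507) = 13356*2147² - 1*(-214507) = 13356*4609609 + 214507 = 61565937804 + 214507 = 61566152311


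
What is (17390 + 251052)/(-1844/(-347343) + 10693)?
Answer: 93241449606/3714140543 ≈ 25.104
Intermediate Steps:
(17390 + 251052)/(-1844/(-347343) + 10693) = 268442/(-1844*(-1/347343) + 10693) = 268442/(1844/347343 + 10693) = 268442/(3714140543/347343) = 268442*(347343/3714140543) = 93241449606/3714140543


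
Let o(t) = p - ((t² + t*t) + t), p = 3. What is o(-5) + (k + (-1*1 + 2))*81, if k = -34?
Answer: -2715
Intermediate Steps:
o(t) = 3 - t - 2*t² (o(t) = 3 - ((t² + t*t) + t) = 3 - ((t² + t²) + t) = 3 - (2*t² + t) = 3 - (t + 2*t²) = 3 + (-t - 2*t²) = 3 - t - 2*t²)
o(-5) + (k + (-1*1 + 2))*81 = (3 - 1*(-5) - 2*(-5)²) + (-34 + (-1*1 + 2))*81 = (3 + 5 - 2*25) + (-34 + (-1 + 2))*81 = (3 + 5 - 50) + (-34 + 1)*81 = -42 - 33*81 = -42 - 2673 = -2715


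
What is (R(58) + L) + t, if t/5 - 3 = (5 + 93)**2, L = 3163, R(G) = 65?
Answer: 51263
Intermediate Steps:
t = 48035 (t = 15 + 5*(5 + 93)**2 = 15 + 5*98**2 = 15 + 5*9604 = 15 + 48020 = 48035)
(R(58) + L) + t = (65 + 3163) + 48035 = 3228 + 48035 = 51263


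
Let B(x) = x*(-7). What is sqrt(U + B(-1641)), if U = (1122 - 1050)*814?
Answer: sqrt(70095) ≈ 264.75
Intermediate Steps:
B(x) = -7*x
U = 58608 (U = 72*814 = 58608)
sqrt(U + B(-1641)) = sqrt(58608 - 7*(-1641)) = sqrt(58608 + 11487) = sqrt(70095)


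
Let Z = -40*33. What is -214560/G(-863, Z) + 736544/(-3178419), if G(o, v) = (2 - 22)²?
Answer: -8528202478/15892095 ≈ -536.63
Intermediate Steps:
Z = -1320
G(o, v) = 400 (G(o, v) = (-20)² = 400)
-214560/G(-863, Z) + 736544/(-3178419) = -214560/400 + 736544/(-3178419) = -214560*1/400 + 736544*(-1/3178419) = -2682/5 - 736544/3178419 = -8528202478/15892095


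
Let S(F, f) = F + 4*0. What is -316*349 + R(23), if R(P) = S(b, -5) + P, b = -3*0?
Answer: -110261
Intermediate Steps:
b = 0
S(F, f) = F (S(F, f) = F + 0 = F)
R(P) = P (R(P) = 0 + P = P)
-316*349 + R(23) = -316*349 + 23 = -110284 + 23 = -110261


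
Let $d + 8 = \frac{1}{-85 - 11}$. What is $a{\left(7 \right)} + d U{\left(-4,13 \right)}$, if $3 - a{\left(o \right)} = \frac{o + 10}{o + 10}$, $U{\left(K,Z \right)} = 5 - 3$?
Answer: $- \frac{673}{48} \approx -14.021$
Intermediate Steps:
$U{\left(K,Z \right)} = 2$
$d = - \frac{769}{96}$ ($d = -8 + \frac{1}{-85 - 11} = -8 + \frac{1}{-96} = -8 - \frac{1}{96} = - \frac{769}{96} \approx -8.0104$)
$a{\left(o \right)} = 2$ ($a{\left(o \right)} = 3 - \frac{o + 10}{o + 10} = 3 - \frac{10 + o}{10 + o} = 3 - 1 = 2$)
$a{\left(7 \right)} + d U{\left(-4,13 \right)} = 2 - \frac{769}{48} = - \frac{673}{48}$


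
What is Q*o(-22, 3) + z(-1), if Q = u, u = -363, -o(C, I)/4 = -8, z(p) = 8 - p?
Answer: -11607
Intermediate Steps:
o(C, I) = 32 (o(C, I) = -4*(-8) = 32)
Q = -363
Q*o(-22, 3) + z(-1) = -363*32 + (8 - 1*(-1)) = -11616 + (8 + 1) = -11616 + 9 = -11607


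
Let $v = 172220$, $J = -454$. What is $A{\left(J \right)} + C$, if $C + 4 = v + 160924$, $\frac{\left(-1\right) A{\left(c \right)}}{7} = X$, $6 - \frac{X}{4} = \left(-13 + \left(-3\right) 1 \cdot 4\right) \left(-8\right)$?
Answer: $338572$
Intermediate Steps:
$X = -776$ ($X = 24 - 4 \left(-13 + \left(-3\right) 1 \cdot 4\right) \left(-8\right) = 24 - 4 \left(-13 - 12\right) \left(-8\right) = 24 - 4 \left(\left(-25\right) \left(-8\right)\right) = 24 - 800 = -776$)
$A{\left(c \right)} = 5432$ ($A{\left(c \right)} = \left(-7\right) \left(-776\right) = 5432$)
$C = 333140$ ($C = -4 + \left(172220 + 160924\right) = -4 + 333144 = 333140$)
$A{\left(J \right)} + C = 5432 + 333140 = 338572$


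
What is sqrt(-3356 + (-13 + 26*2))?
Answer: I*sqrt(3317) ≈ 57.593*I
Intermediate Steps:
sqrt(-3356 + (-13 + 26*2)) = sqrt(-3356 + (-13 + 52)) = sqrt(-3356 + 39) = sqrt(-3317) = I*sqrt(3317)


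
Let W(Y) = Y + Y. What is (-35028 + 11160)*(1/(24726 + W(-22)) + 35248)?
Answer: -10382474228958/12341 ≈ -8.4130e+8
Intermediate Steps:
W(Y) = 2*Y
(-35028 + 11160)*(1/(24726 + W(-22)) + 35248) = (-35028 + 11160)*(1/(24726 + 2*(-22)) + 35248) = -23868*(1/(24726 - 44) + 35248) = -23868*(1/24682 + 35248) = -23868*869991137/24682 = -10382474228958/12341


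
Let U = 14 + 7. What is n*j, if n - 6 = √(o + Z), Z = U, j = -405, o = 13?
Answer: -2430 - 405*√34 ≈ -4791.5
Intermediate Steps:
U = 21
Z = 21
n = 6 + √34 (n = 6 + √(13 + 21) = 6 + √34 ≈ 11.831)
n*j = (6 + √34)*(-405) = -2430 - 405*√34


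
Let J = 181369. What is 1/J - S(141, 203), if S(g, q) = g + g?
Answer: -51146057/181369 ≈ -282.00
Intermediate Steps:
S(g, q) = 2*g
1/J - S(141, 203) = 1/181369 - 2*141 = 1/181369 - 1*282 = 1/181369 - 282 = -51146057/181369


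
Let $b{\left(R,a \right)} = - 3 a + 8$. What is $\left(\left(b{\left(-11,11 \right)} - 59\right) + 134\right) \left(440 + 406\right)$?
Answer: $42300$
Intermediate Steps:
$b{\left(R,a \right)} = 8 - 3 a$
$\left(\left(b{\left(-11,11 \right)} - 59\right) + 134\right) \left(440 + 406\right) = \left(\left(\left(8 - 33\right) - 59\right) + 134\right) \left(440 + 406\right) = \left(\left(\left(8 - 33\right) - 59\right) + 134\right) 846 = \left(\left(-25 - 59\right) + 134\right) 846 = \left(-84 + 134\right) 846 = 50 \cdot 846 = 42300$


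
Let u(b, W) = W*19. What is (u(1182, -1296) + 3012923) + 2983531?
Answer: 5971830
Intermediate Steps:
u(b, W) = 19*W
(u(1182, -1296) + 3012923) + 2983531 = (19*(-1296) + 3012923) + 2983531 = (-24624 + 3012923) + 2983531 = 2988299 + 2983531 = 5971830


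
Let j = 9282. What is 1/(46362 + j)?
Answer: 1/55644 ≈ 1.7971e-5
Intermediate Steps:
1/(46362 + j) = 1/(46362 + 9282) = 1/55644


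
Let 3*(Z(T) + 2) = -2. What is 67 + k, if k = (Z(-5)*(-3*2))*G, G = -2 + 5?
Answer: 115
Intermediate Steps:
G = 3
Z(T) = -8/3 (Z(T) = -2 + (⅓)*(-2) = -2 - ⅔ = -8/3)
k = 48 (k = -(-8)*2*3 = -8/3*(-6)*3 = 16*3 = 48)
67 + k = 67 + 48 = 115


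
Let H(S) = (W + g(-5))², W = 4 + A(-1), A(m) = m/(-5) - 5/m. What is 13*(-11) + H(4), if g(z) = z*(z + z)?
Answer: 84041/25 ≈ 3361.6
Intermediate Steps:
A(m) = -5/m - m/5 (A(m) = m*(-⅕) - 5/m = -m/5 - 5/m = -5/m - m/5)
W = 46/5 (W = 4 + (-5/(-1) - ⅕*(-1)) = 4 + (-5*(-1) + ⅕) = 4 + (5 + ⅕) = 4 + 26/5 = 46/5 ≈ 9.2000)
g(z) = 2*z² (g(z) = z*(2*z) = 2*z²)
H(S) = 87616/25 (H(S) = (46/5 + 2*(-5)²)² = (46/5 + 2*25)² = (46/5 + 50)² = (296/5)² = 87616/25)
13*(-11) + H(4) = 13*(-11) + 87616/25 = -143 + 87616/25 = 84041/25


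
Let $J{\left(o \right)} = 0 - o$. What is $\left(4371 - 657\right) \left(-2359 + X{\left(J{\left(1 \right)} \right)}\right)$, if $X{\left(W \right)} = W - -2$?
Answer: $-8757612$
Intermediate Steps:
$J{\left(o \right)} = - o$
$X{\left(W \right)} = 2 + W$ ($X{\left(W \right)} = W + 2 = 2 + W$)
$\left(4371 - 657\right) \left(-2359 + X{\left(J{\left(1 \right)} \right)}\right) = \left(4371 - 657\right) \left(-2359 + \left(2 - 1\right)\right) = 3714 \left(-2359 + \left(2 - 1\right)\right) = 3714 \left(-2359 + 1\right) = 3714 \left(-2358\right) = -8757612$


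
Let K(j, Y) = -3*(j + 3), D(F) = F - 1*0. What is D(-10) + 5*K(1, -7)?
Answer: -70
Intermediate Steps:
D(F) = F (D(F) = F + 0 = F)
K(j, Y) = -9 - 3*j (K(j, Y) = -3*(3 + j) = -9 - 3*j)
D(-10) + 5*K(1, -7) = -10 + 5*(-9 - 3*1) = -10 + 5*(-9 - 3) = -10 + 5*(-12) = -10 - 60 = -70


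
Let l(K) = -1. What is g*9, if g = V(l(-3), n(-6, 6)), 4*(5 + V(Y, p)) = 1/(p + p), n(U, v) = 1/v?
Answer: -153/4 ≈ -38.250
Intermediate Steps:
V(Y, p) = -5 + 1/(8*p) (V(Y, p) = -5 + 1/(4*(p + p)) = -5 + 1/(4*((2*p))) = -5 + (1/(2*p))/4 = -5 + 1/(8*p))
g = -17/4 (g = -5 + 1/(8*(1/6)) = -5 + 1/(8*(⅙)) = -5 + (⅛)*6 = -5 + ¾ = -17/4 ≈ -4.2500)
g*9 = -17/4*9 = -153/4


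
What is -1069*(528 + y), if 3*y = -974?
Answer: -652090/3 ≈ -2.1736e+5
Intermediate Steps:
y = -974/3 (y = (⅓)*(-974) = -974/3 ≈ -324.67)
-1069*(528 + y) = -1069*(528 - 974/3) = -1069*610/3 = -652090/3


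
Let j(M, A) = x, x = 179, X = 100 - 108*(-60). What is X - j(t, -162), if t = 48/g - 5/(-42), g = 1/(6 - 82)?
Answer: 6401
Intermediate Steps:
g = -1/76 (g = 1/(-76) = -1/76 ≈ -0.013158)
t = -153211/42 (t = 48/(-1/76) - 5/(-42) = 48*(-76) - 5*(-1/42) = -3648 + 5/42 = -153211/42 ≈ -3647.9)
X = 6580 (X = 100 + 6480 = 6580)
j(M, A) = 179
X - j(t, -162) = 6580 - 1*179 = 6580 - 179 = 6401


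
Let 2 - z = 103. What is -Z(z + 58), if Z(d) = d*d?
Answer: -1849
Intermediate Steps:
z = -101 (z = 2 - 1*103 = 2 - 103 = -101)
Z(d) = d²
-Z(z + 58) = -(-101 + 58)² = -1*(-43)² = -1*1849 = -1849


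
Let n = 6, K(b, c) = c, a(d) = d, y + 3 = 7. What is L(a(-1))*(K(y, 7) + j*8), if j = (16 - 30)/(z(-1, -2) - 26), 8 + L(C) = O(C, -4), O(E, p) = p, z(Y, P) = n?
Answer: -756/5 ≈ -151.20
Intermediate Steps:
y = 4 (y = -3 + 7 = 4)
z(Y, P) = 6
L(C) = -12 (L(C) = -8 - 4 = -12)
j = 7/10 (j = (16 - 30)/(6 - 26) = -14/(-20) = -14*(-1/20) = 7/10 ≈ 0.70000)
L(a(-1))*(K(y, 7) + j*8) = -12*(7 + (7/10)*8) = -12*(7 + 28/5) = -12*63/5 = -756/5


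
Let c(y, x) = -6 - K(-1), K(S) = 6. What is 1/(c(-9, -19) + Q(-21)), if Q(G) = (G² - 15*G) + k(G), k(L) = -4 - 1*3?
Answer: 1/737 ≈ 0.0013569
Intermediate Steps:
k(L) = -7 (k(L) = -4 - 3 = -7)
Q(G) = -7 + G² - 15*G (Q(G) = (G² - 15*G) - 7 = -7 + G² - 15*G)
c(y, x) = -12 (c(y, x) = -6 - 1*6 = -6 - 6 = -12)
1/(c(-9, -19) + Q(-21)) = 1/(-12 + (-7 + (-21)² - 15*(-21))) = 1/(-12 + (-7 + 441 + 315)) = 1/(-12 + 749) = 1/737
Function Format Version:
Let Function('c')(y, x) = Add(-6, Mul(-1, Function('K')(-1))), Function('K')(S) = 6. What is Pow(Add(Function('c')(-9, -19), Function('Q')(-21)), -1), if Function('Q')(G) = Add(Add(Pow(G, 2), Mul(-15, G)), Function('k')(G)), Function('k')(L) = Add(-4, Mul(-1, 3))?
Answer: Rational(1, 737) ≈ 0.0013569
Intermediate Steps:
Function('k')(L) = -7 (Function('k')(L) = Add(-4, -3) = -7)
Function('Q')(G) = Add(-7, Pow(G, 2), Mul(-15, G)) (Function('Q')(G) = Add(Add(Pow(G, 2), Mul(-15, G)), -7) = Add(-7, Pow(G, 2), Mul(-15, G)))
Function('c')(y, x) = -12 (Function('c')(y, x) = Add(-6, Mul(-1, 6)) = Add(-6, -6) = -12)
Pow(Add(Function('c')(-9, -19), Function('Q')(-21)), -1) = Pow(Add(-12, Add(-7, Pow(-21, 2), Mul(-15, -21))), -1) = Pow(Add(-12, Add(-7, 441, 315)), -1) = Pow(Add(-12, 749), -1) = Pow(737, -1) = Rational(1, 737)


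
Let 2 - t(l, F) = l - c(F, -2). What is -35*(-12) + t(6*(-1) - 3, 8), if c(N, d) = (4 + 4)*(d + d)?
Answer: 399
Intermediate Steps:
c(N, d) = 16*d (c(N, d) = 8*(2*d) = 16*d)
t(l, F) = -30 - l (t(l, F) = 2 - (l - 16*(-2)) = 2 - (l - 1*(-32)) = 2 - (l + 32) = 2 - (32 + l) = 2 + (-32 - l) = -30 - l)
-35*(-12) + t(6*(-1) - 3, 8) = -35*(-12) + (-30 - (6*(-1) - 3)) = 420 + (-30 - (-6 - 3)) = 420 + (-30 - 1*(-9)) = 420 + (-30 + 9) = 420 - 21 = 399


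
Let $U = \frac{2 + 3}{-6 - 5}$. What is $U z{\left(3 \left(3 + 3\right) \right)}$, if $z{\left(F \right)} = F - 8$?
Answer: $- \frac{50}{11} \approx -4.5455$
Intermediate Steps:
$z{\left(F \right)} = -8 + F$
$U = - \frac{5}{11}$ ($U = \frac{1}{-11} \cdot 5 = \left(- \frac{1}{11}\right) 5 = - \frac{5}{11} \approx -0.45455$)
$U z{\left(3 \left(3 + 3\right) \right)} = - \frac{5 \left(-8 + 3 \left(3 + 3\right)\right)}{11} = - \frac{5 \left(-8 + 3 \cdot 6\right)}{11} = - \frac{5 \left(-8 + 18\right)}{11} = \left(- \frac{5}{11}\right) 10 = - \frac{50}{11}$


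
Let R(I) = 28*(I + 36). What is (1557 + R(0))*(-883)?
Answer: -2264895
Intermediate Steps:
R(I) = 1008 + 28*I (R(I) = 28*(36 + I) = 1008 + 28*I)
(1557 + R(0))*(-883) = (1557 + (1008 + 28*0))*(-883) = (1557 + (1008 + 0))*(-883) = (1557 + 1008)*(-883) = 2565*(-883) = -2264895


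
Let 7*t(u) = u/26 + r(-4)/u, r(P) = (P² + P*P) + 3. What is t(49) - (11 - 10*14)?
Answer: 164819/1274 ≈ 129.37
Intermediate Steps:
r(P) = 3 + 2*P² (r(P) = (P² + P²) + 3 = 2*P² + 3 = 3 + 2*P²)
t(u) = 5/u + u/182 (t(u) = (u/26 + (3 + 2*(-4)²)/u)/7 = (u*(1/26) + (3 + 2*16)/u)/7 = (u/26 + (3 + 32)/u)/7 = (u/26 + 35/u)/7 = (35/u + u/26)/7 = 5/u + u/182)
t(49) - (11 - 10*14) = (5/49 + (1/182)*49) - (11 - 10*14) = (5*(1/49) + 7/26) - (11 - 140) = (5/49 + 7/26) - 1*(-129) = 473/1274 + 129 = 164819/1274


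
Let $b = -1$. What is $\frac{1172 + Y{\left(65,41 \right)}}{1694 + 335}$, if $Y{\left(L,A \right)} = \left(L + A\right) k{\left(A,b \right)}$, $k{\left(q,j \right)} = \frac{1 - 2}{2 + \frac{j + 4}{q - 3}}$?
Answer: $\frac{88560}{160291} \approx 0.5525$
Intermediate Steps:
$k{\left(q,j \right)} = - \frac{1}{2 + \frac{4 + j}{-3 + q}}$
$Y{\left(L,A \right)} = \frac{\left(3 - A\right) \left(A + L\right)}{-3 + 2 A}$ ($Y{\left(L,A \right)} = \left(L + A\right) \frac{3 - A}{-2 - 1 + 2 A} = \left(A + L\right) \frac{3 - A}{-3 + 2 A} = \frac{\left(3 - A\right) \left(A + L\right)}{-3 + 2 A}$)
$\frac{1172 + Y{\left(65,41 \right)}}{1694 + 335} = \frac{1172 - \frac{\left(-3 + 41\right) \left(41 + 65\right)}{-3 + 2 \cdot 41}}{1694 + 335} = \frac{1172 - \frac{1}{-3 + 82} \cdot 38 \cdot 106}{2029} = \left(1172 - \frac{1}{79} \cdot 38 \cdot 106\right) \frac{1}{2029} = \left(1172 - \frac{4028}{79}\right) \frac{1}{2029} = \frac{88560}{79} \cdot \frac{1}{2029} = \frac{88560}{160291}$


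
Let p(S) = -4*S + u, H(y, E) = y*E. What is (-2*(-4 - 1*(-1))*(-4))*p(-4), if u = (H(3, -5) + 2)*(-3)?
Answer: -1320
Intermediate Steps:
H(y, E) = E*y
u = 39 (u = (-5*3 + 2)*(-3) = (-15 + 2)*(-3) = -13*(-3) = 39)
p(S) = 39 - 4*S (p(S) = -4*S + 39 = 39 - 4*S)
(-2*(-4 - 1*(-1))*(-4))*p(-4) = (-2*(-4 - 1*(-1))*(-4))*(39 - 4*(-4)) = (-2*(-4 + 1)*(-4))*(39 + 16) = (-2*(-3)*(-4))*55 = (6*(-4))*55 = -24*55 = -1320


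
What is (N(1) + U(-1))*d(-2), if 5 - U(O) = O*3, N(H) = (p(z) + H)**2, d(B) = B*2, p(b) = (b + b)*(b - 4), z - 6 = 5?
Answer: -96132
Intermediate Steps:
z = 11 (z = 6 + 5 = 11)
p(b) = 2*b*(-4 + b) (p(b) = (2*b)*(-4 + b) = 2*b*(-4 + b))
d(B) = 2*B
N(H) = (154 + H)**2 (N(H) = (2*11*(-4 + 11) + H)**2 = (2*11*7 + H)**2 = (154 + H)**2)
U(O) = 5 - 3*O (U(O) = 5 - O*3 = 5 - 3*O)
(N(1) + U(-1))*d(-2) = ((154 + 1)**2 + (5 - 3*(-1)))*(2*(-2)) = (155**2 + (5 + 3))*(-4) = (24025 + 8)*(-4) = 24033*(-4) = -96132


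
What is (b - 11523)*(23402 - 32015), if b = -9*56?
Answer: 103588551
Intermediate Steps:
b = -504
(b - 11523)*(23402 - 32015) = (-504 - 11523)*(23402 - 32015) = -12027*(-8613) = 103588551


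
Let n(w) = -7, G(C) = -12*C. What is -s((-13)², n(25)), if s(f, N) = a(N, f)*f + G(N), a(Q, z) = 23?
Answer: -3971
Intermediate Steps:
s(f, N) = -12*N + 23*f (s(f, N) = 23*f - 12*N = -12*N + 23*f)
-s((-13)², n(25)) = -(-12*(-7) + 23*(-13)²) = -(84 + 23*169) = -(84 + 3887) = -1*3971 = -3971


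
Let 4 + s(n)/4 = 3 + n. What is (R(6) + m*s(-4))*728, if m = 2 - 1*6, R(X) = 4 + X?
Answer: 65520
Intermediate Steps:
s(n) = -4 + 4*n (s(n) = -16 + 4*(3 + n) = -16 + (12 + 4*n) = -4 + 4*n)
m = -4 (m = 2 - 6 = -4)
(R(6) + m*s(-4))*728 = ((4 + 6) - 4*(-4 + 4*(-4)))*728 = (10 - 4*(-4 - 16))*728 = (10 - 4*(-20))*728 = (10 + 80)*728 = 90*728 = 65520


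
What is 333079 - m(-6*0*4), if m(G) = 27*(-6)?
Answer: 333241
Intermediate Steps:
m(G) = -162
333079 - m(-6*0*4) = 333079 - 1*(-162) = 333079 + 162 = 333241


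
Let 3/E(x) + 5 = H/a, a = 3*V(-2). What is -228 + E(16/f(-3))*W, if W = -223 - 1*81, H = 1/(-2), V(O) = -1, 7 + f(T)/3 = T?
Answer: -1140/29 ≈ -39.310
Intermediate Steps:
f(T) = -21 + 3*T
H = -½ ≈ -0.50000
a = -3 (a = 3*(-1) = -3)
E(x) = -18/29 (E(x) = 3/(-5 - ½/(-3)) = 3/(-5 - ½*(-⅓)) = 3/(-5 + ⅙) = 3/(-29/6) = 3*(-6/29) = -18/29)
W = -304 (W = -223 - 81 = -304)
-228 + E(16/f(-3))*W = -228 - 18/29*(-304) = -228 + 5472/29 = -1140/29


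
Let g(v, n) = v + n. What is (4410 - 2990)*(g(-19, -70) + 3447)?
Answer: 4768360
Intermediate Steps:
g(v, n) = n + v
(4410 - 2990)*(g(-19, -70) + 3447) = (4410 - 2990)*((-70 - 19) + 3447) = 1420*(-89 + 3447) = 1420*3358 = 4768360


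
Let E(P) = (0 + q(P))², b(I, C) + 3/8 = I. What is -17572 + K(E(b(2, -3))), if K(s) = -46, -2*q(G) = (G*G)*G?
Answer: -17618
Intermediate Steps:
q(G) = -G³/2 (q(G) = -G*G*G/2 = -G²*G/2 = -G³/2)
b(I, C) = -3/8 + I
E(P) = P⁶/4 (E(P) = (0 - P³/2)² = (-P³/2)² = P⁶/4)
-17572 + K(E(b(2, -3))) = -17572 - 46 = -17618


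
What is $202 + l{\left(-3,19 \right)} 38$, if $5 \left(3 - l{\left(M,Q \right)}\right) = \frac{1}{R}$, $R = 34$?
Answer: $\frac{26841}{85} \approx 315.78$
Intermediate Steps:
$l{\left(M,Q \right)} = \frac{509}{170}$ ($l{\left(M,Q \right)} = 3 - \frac{1}{5 \cdot 34} = 3 - \frac{1}{170} = \frac{509}{170}$)
$202 + l{\left(-3,19 \right)} 38 = 202 + \frac{509}{170} \cdot 38 = 202 + \frac{9671}{85} = \frac{26841}{85}$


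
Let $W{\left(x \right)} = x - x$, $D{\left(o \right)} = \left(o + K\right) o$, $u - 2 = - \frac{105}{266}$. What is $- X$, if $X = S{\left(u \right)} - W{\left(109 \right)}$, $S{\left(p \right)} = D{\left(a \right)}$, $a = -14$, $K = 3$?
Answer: $-154$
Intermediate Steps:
$u = \frac{61}{38}$ ($u = 2 - \frac{105}{266} = 2 - \frac{15}{38} = \frac{61}{38} \approx 1.6053$)
$D{\left(o \right)} = o \left(3 + o\right)$ ($D{\left(o \right)} = \left(o + 3\right) o = \left(3 + o\right) o = o \left(3 + o\right)$)
$W{\left(x \right)} = 0$
$S{\left(p \right)} = 154$ ($S{\left(p \right)} = - 14 \left(3 - 14\right) = \left(-14\right) \left(-11\right) = 154$)
$X = 154$ ($X = 154 - 0 = 154 + 0 = 154$)
$- X = \left(-1\right) 154 = -154$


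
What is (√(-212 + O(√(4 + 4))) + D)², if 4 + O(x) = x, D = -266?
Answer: (266 - I*√2*√(108 - √2))² ≈ 70543.0 - 7767.4*I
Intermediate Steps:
O(x) = -4 + x
(√(-212 + O(√(4 + 4))) + D)² = (√(-212 + (-4 + √(4 + 4))) - 266)² = (√(-212 + (-4 + √8)) - 266)² = (√(-212 + (-4 + 2*√2)) - 266)² = (√(-216 + 2*√2) - 266)² = (-266 + √(-216 + 2*√2))²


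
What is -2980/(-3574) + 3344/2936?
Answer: 1293796/655829 ≈ 1.9728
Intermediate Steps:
-2980/(-3574) + 3344/2936 = -2980*(-1/3574) + 3344*(1/2936) = 1490/1787 + 418/367 = 1293796/655829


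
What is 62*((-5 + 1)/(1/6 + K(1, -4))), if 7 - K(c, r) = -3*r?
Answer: 1488/29 ≈ 51.310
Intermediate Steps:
K(c, r) = 7 + 3*r (K(c, r) = 7 - (-3)*r = 7 + 3*r)
62*((-5 + 1)/(1/6 + K(1, -4))) = 62*((-5 + 1)/(1/6 + (7 + 3*(-4)))) = 62*(-4/(⅙ + (7 - 12))) = 62*(-4/(⅙ - 5)) = 62*(-4/(-29/6)) = 62*(-4*(-6/29)) = 62*(24/29) = 1488/29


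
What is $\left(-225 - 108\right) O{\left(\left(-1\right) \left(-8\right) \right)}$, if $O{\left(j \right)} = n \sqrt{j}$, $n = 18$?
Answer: $- 11988 \sqrt{2} \approx -16954.0$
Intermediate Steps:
$O{\left(j \right)} = 18 \sqrt{j}$
$\left(-225 - 108\right) O{\left(\left(-1\right) \left(-8\right) \right)} = \left(-225 - 108\right) 18 \sqrt{\left(-1\right) \left(-8\right)} = - 333 \cdot 18 \sqrt{8} = - 333 \cdot 18 \cdot 2 \sqrt{2} = - 333 \cdot 36 \sqrt{2} = - 11988 \sqrt{2}$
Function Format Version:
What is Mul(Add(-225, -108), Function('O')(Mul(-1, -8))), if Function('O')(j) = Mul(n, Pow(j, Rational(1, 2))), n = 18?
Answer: Mul(-11988, Pow(2, Rational(1, 2))) ≈ -16954.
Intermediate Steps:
Function('O')(j) = Mul(18, Pow(j, Rational(1, 2)))
Mul(Add(-225, -108), Function('O')(Mul(-1, -8))) = Mul(Add(-225, -108), Mul(18, Pow(Mul(-1, -8), Rational(1, 2)))) = Mul(-333, Mul(18, Pow(8, Rational(1, 2)))) = Mul(-333, Mul(18, Mul(2, Pow(2, Rational(1, 2))))) = Mul(-333, Mul(36, Pow(2, Rational(1, 2)))) = Mul(-11988, Pow(2, Rational(1, 2)))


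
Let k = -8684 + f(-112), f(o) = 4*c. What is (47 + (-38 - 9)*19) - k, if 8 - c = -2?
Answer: 7798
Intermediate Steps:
c = 10 (c = 8 - 1*(-2) = 8 + 2 = 10)
f(o) = 40 (f(o) = 4*10 = 40)
k = -8644 (k = -8684 + 40 = -8644)
(47 + (-38 - 9)*19) - k = (47 + (-38 - 9)*19) - 1*(-8644) = (47 - 47*19) + 8644 = (47 - 893) + 8644 = -846 + 8644 = 7798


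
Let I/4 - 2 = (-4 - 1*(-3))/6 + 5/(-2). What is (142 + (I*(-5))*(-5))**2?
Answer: 51076/9 ≈ 5675.1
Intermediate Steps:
I = -8/3 (I = 8 + 4*((-4 - 1*(-3))/6 + 5/(-2)) = 8 + 4*((-4 + 3)*(1/6) + 5*(-1/2)) = 8 + 4*(-1*1/6 - 5/2) = 8 + 4*(-1/6 - 5/2) = 8 + 4*(-8/3) = 8 - 32/3 = -8/3 ≈ -2.6667)
(142 + (I*(-5))*(-5))**2 = (142 - 8/3*(-5)*(-5))**2 = (142 + (40/3)*(-5))**2 = (142 - 200/3)**2 = (226/3)**2 = 51076/9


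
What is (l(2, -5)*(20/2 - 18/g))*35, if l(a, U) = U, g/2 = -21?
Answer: -1825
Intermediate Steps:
g = -42 (g = 2*(-21) = -42)
(l(2, -5)*(20/2 - 18/g))*35 = -5*(20/2 - 18/(-42))*35 = -5*(20*(½) - 18*(-1/42))*35 = -5*(10 + 3/7)*35 = -5*73/7*35 = -365/7*35 = -1825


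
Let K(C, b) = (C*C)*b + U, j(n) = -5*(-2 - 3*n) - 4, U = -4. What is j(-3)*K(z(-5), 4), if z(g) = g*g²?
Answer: -2437344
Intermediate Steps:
z(g) = g³
j(n) = 6 + 15*n (j(n) = (10 + 15*n) - 4 = 6 + 15*n)
K(C, b) = -4 + b*C² (K(C, b) = (C*C)*b - 4 = C²*b - 4 = b*C² - 4 = -4 + b*C²)
j(-3)*K(z(-5), 4) = (6 + 15*(-3))*(-4 + 4*((-5)³)²) = (6 - 45)*(-4 + 4*(-125)²) = -39*(-4 + 4*15625) = -39*(-4 + 62500) = -39*62496 = -2437344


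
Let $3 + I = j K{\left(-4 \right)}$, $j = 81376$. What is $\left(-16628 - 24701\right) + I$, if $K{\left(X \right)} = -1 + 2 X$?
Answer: $-773716$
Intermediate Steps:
$I = -732387$ ($I = -3 + 81376 \left(-1 + 2 \left(-4\right)\right) = -3 + 81376 \left(-1 - 8\right) = -3 + 81376 \left(-9\right) = -3 - 732384 = -732387$)
$\left(-16628 - 24701\right) + I = \left(-16628 - 24701\right) - 732387 = -41329 - 732387 = -773716$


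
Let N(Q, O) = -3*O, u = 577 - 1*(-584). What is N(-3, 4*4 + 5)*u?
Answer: -73143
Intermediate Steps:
u = 1161 (u = 577 + 584 = 1161)
N(-3, 4*4 + 5)*u = -3*(4*4 + 5)*1161 = -3*(16 + 5)*1161 = -3*21*1161 = -63*1161 = -73143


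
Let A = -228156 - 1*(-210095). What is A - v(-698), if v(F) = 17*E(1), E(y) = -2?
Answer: -18027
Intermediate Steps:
v(F) = -34 (v(F) = 17*(-2) = -34)
A = -18061 (A = -228156 + 210095 = -18061)
A - v(-698) = -18061 - 1*(-34) = -18061 + 34 = -18027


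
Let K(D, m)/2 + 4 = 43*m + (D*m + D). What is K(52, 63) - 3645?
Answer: 8421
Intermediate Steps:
K(D, m) = -8 + 2*D + 86*m + 2*D*m (K(D, m) = -8 + 2*(43*m + (D*m + D)) = -8 + 2*(43*m + (D + D*m)) = -8 + 2*(D + 43*m + D*m) = -8 + (2*D + 86*m + 2*D*m) = -8 + 2*D + 86*m + 2*D*m)
K(52, 63) - 3645 = (-8 + 2*52 + 86*63 + 2*52*63) - 3645 = (-8 + 104 + 5418 + 6552) - 3645 = 12066 - 3645 = 8421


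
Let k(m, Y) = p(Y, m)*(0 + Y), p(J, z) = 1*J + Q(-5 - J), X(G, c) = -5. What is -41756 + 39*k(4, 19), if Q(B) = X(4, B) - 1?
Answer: -32123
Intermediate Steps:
Q(B) = -6 (Q(B) = -5 - 1 = -6)
p(J, z) = -6 + J (p(J, z) = 1*J - 6 = J - 6 = -6 + J)
k(m, Y) = Y*(-6 + Y) (k(m, Y) = (-6 + Y)*(0 + Y) = (-6 + Y)*Y = Y*(-6 + Y))
-41756 + 39*k(4, 19) = -41756 + 39*(19*(-6 + 19)) = -41756 + 39*(19*13) = -41756 + 39*247 = -41756 + 9633 = -32123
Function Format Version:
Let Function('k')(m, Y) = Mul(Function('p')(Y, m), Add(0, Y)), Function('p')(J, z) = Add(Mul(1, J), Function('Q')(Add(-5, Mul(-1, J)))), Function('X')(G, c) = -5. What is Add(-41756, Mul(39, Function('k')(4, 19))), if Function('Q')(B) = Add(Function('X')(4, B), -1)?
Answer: -32123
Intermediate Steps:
Function('Q')(B) = -6 (Function('Q')(B) = Add(-5, -1) = -6)
Function('p')(J, z) = Add(-6, J) (Function('p')(J, z) = Add(Mul(1, J), -6) = Add(J, -6) = Add(-6, J))
Function('k')(m, Y) = Mul(Y, Add(-6, Y)) (Function('k')(m, Y) = Mul(Add(-6, Y), Add(0, Y)) = Mul(Add(-6, Y), Y) = Mul(Y, Add(-6, Y)))
Add(-41756, Mul(39, Function('k')(4, 19))) = Add(-41756, Mul(39, Mul(19, Add(-6, 19)))) = Add(-41756, Mul(39, Mul(19, 13))) = Add(-41756, Mul(39, 247)) = Add(-41756, 9633) = -32123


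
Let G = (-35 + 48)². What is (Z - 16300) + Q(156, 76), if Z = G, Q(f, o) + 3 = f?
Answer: -15978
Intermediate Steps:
Q(f, o) = -3 + f
G = 169 (G = 13² = 169)
Z = 169
(Z - 16300) + Q(156, 76) = (169 - 16300) + (-3 + 156) = -16131 + 153 = -15978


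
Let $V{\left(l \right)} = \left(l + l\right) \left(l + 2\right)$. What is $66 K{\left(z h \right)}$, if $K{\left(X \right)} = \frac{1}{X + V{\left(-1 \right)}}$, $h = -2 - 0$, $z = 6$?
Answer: $- \frac{33}{7} \approx -4.7143$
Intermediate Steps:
$V{\left(l \right)} = 2 l \left(2 + l\right)$
$h = -2$ ($h = -2 + 0 = -2$)
$K{\left(X \right)} = \frac{1}{-2 + X}$ ($K{\left(X \right)} = \frac{1}{X + 2 \left(-1\right) \left(2 - 1\right)} = \frac{1}{X + 2 \left(-1\right) 1} = \frac{1}{X - 2} = \frac{1}{-2 + X}$)
$66 K{\left(z h \right)} = \frac{66}{-2 + 6 \left(-2\right)} = \frac{66}{-2 - 12} = \frac{66}{-14} = 66 \left(- \frac{1}{14}\right) = - \frac{33}{7}$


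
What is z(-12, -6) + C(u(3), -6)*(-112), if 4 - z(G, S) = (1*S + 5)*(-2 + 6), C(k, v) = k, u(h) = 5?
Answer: -552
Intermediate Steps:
z(G, S) = -16 - 4*S (z(G, S) = 4 - (1*S + 5)*(-2 + 6) = 4 - (S + 5)*4 = 4 - (5 + S)*4 = 4 - (20 + 4*S) = 4 + (-20 - 4*S) = -16 - 4*S)
z(-12, -6) + C(u(3), -6)*(-112) = (-16 - 4*(-6)) + 5*(-112) = (-16 + 24) - 560 = 8 - 560 = -552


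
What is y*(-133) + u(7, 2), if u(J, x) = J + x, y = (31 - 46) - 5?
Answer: 2669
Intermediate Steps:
y = -20 (y = -15 - 5 = -20)
y*(-133) + u(7, 2) = -20*(-133) + (7 + 2) = 2660 + 9 = 2669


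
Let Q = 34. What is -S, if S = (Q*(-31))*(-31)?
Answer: -32674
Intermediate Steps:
S = 32674 (S = (34*(-31))*(-31) = -1054*(-31) = 32674)
-S = -1*32674 = -32674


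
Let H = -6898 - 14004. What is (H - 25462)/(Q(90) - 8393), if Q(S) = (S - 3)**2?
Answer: 11591/206 ≈ 56.267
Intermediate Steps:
H = -20902
Q(S) = (-3 + S)**2
(H - 25462)/(Q(90) - 8393) = (-20902 - 25462)/((-3 + 90)**2 - 8393) = -46364/(87**2 - 8393) = -46364/(7569 - 8393) = -46364/(-824) = -46364*(-1/824) = 11591/206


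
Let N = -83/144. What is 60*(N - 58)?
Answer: -42175/12 ≈ -3514.6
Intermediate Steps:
N = -83/144 (N = -83*1/144 = -83/144 ≈ -0.57639)
60*(N - 58) = 60*(-83/144 - 58) = 60*(-8435/144) = -42175/12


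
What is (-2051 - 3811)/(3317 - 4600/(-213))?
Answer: -1248606/711121 ≈ -1.7558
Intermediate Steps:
(-2051 - 3811)/(3317 - 4600/(-213)) = -5862/(3317 - 4600*(-1/213)) = -5862/(3317 + 4600/213) = -5862/711121/213 = -5862*213/711121 = -1248606/711121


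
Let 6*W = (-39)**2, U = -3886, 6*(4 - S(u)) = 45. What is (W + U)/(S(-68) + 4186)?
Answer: -1453/1673 ≈ -0.86850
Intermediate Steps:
S(u) = -7/2 (S(u) = 4 - 1/6*45 = 4 - 15/2 = -7/2)
W = 507/2 (W = (1/6)*(-39)**2 = (1/6)*1521 = 507/2 ≈ 253.50)
(W + U)/(S(-68) + 4186) = (507/2 - 3886)/(-7/2 + 4186) = -7265/(2*8365/2) = -7265/2*2/8365 = -1453/1673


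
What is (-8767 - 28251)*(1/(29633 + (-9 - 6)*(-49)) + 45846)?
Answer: -25769179848461/15184 ≈ -1.6971e+9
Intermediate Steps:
(-8767 - 28251)*(1/(29633 + (-9 - 6)*(-49)) + 45846) = -37018*(1/(29633 - 15*(-49)) + 45846) = -37018*(1/(29633 + 735) + 45846) = -37018*(1/30368 + 45846) = -37018*1392251329/30368 = -25769179848461/15184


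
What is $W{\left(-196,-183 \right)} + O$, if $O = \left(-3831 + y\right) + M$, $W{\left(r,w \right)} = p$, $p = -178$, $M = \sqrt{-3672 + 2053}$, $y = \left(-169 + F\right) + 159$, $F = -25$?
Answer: $-4044 + i \sqrt{1619} \approx -4044.0 + 40.237 i$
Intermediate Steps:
$y = -35$ ($y = \left(-169 - 25\right) + 159 = -194 + 159 = -35$)
$M = i \sqrt{1619}$ ($M = \sqrt{-1619} = i \sqrt{1619} \approx 40.237 i$)
$W{\left(r,w \right)} = -178$
$O = -3866 + i \sqrt{1619}$ ($O = \left(-3831 - 35\right) + i \sqrt{1619} = -3866 + i \sqrt{1619} \approx -3866.0 + 40.237 i$)
$W{\left(-196,-183 \right)} + O = -178 - \left(3866 - i \sqrt{1619}\right) = -4044 + i \sqrt{1619}$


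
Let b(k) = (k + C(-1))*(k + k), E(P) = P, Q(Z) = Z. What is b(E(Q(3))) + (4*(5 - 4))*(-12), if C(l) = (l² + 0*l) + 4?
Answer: 0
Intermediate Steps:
C(l) = 4 + l² (C(l) = (l² + 0) + 4 = l² + 4 = 4 + l²)
b(k) = 2*k*(5 + k) (b(k) = (k + (4 + (-1)²))*(k + k) = (k + (4 + 1))*(2*k) = (k + 5)*(2*k) = (5 + k)*(2*k) = 2*k*(5 + k))
b(E(Q(3))) + (4*(5 - 4))*(-12) = 2*3*(5 + 3) + (4*(5 - 4))*(-12) = 2*3*8 + (4*1)*(-12) = 48 + 4*(-12) = 48 - 48 = 0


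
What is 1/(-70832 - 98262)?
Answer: -1/169094 ≈ -5.9139e-6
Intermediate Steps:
1/(-70832 - 98262) = 1/(-169094) = -1/169094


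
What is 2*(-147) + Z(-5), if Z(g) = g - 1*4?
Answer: -303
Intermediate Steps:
Z(g) = -4 + g (Z(g) = g - 4 = -4 + g)
2*(-147) + Z(-5) = 2*(-147) + (-4 - 5) = -294 - 9 = -303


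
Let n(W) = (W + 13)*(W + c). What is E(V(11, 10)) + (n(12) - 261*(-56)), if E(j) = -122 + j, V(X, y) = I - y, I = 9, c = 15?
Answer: 15168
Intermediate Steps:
V(X, y) = 9 - y
n(W) = (13 + W)*(15 + W) (n(W) = (W + 13)*(W + 15) = (13 + W)*(15 + W))
E(V(11, 10)) + (n(12) - 261*(-56)) = (-122 + (9 - 1*10)) + ((195 + 12**2 + 28*12) - 261*(-56)) = (-122 + (9 - 10)) + ((195 + 144 + 336) + 14616) = (-122 - 1) + (675 + 14616) = -123 + 15291 = 15168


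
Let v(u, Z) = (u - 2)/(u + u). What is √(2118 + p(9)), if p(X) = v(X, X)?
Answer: √76262/6 ≈ 46.026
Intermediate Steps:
v(u, Z) = (-2 + u)/(2*u) (v(u, Z) = (-2 + u)/((2*u)) = (-2 + u)*(1/(2*u)) = (-2 + u)/(2*u))
p(X) = (-2 + X)/(2*X)
√(2118 + p(9)) = √(2118 + (½)*(-2 + 9)/9) = √(2118 + (½)*(⅑)*7) = √(2118 + 7/18) = √(38131/18) = √76262/6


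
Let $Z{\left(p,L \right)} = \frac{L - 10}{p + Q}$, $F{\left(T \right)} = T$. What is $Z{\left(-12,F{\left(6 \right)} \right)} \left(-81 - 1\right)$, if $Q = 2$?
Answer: $- \frac{164}{5} \approx -32.8$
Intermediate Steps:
$Z{\left(p,L \right)} = \frac{-10 + L}{2 + p}$ ($Z{\left(p,L \right)} = \frac{L - 10}{p + 2} = \frac{-10 + L}{2 + p}$)
$Z{\left(-12,F{\left(6 \right)} \right)} \left(-81 - 1\right) = \frac{-10 + 6}{2 - 12} \left(-81 - 1\right) = \frac{1}{-10} \left(-4\right) \left(-82\right) = \left(- \frac{1}{10}\right) \left(-4\right) \left(-82\right) = \frac{2}{5} \left(-82\right) = - \frac{164}{5}$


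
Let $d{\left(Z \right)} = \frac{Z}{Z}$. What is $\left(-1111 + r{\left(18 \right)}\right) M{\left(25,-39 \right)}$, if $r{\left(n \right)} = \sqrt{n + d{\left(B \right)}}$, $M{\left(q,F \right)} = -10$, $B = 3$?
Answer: $11110 - 10 \sqrt{19} \approx 11066.0$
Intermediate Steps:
$d{\left(Z \right)} = 1$
$r{\left(n \right)} = \sqrt{1 + n}$ ($r{\left(n \right)} = \sqrt{n + 1} = \sqrt{1 + n}$)
$\left(-1111 + r{\left(18 \right)}\right) M{\left(25,-39 \right)} = \left(-1111 + \sqrt{1 + 18}\right) \left(-10\right) = \left(-1111 + \sqrt{19}\right) \left(-10\right) = 11110 - 10 \sqrt{19}$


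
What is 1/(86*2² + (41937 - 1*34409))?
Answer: 1/7872 ≈ 0.00012703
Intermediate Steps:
1/(86*2² + (41937 - 1*34409)) = 1/(86*4 + (41937 - 34409)) = 1/(344 + 7528) = 1/7872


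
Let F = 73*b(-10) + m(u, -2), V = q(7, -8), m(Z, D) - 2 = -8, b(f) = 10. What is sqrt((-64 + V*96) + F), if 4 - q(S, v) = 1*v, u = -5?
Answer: 2*sqrt(453) ≈ 42.568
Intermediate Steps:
q(S, v) = 4 - v
m(Z, D) = -6 (m(Z, D) = 2 - 8 = -6)
V = 12 (V = 4 - 1*(-8) = 4 + 8 = 12)
F = 724 (F = 73*10 - 6 = 730 - 6 = 724)
sqrt((-64 + V*96) + F) = sqrt((-64 + 12*96) + 724) = sqrt((-64 + 1152) + 724) = sqrt(1088 + 724) = sqrt(1812) = 2*sqrt(453)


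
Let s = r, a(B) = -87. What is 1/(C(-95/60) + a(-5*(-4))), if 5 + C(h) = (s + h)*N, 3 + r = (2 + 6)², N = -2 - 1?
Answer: -4/1081 ≈ -0.0037003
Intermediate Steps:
N = -3
r = 61 (r = -3 + (2 + 6)² = -3 + 8² = -3 + 64 = 61)
s = 61
C(h) = -188 - 3*h (C(h) = -5 + (61 + h)*(-3) = -5 + (-183 - 3*h) = -188 - 3*h)
1/(C(-95/60) + a(-5*(-4))) = 1/((-188 - (-285)/60) - 87) = 1/((-188 - 3*(-19/12)) - 87) = 1/((-188 + 19/4) - 87) = 1/(-733/4 - 87) = 1/(-1081/4) = -4/1081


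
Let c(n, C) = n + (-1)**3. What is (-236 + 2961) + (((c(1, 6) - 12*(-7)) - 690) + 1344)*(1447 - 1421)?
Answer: 21913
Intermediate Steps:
c(n, C) = -1 + n (c(n, C) = n - 1 = -1 + n)
(-236 + 2961) + (((c(1, 6) - 12*(-7)) - 690) + 1344)*(1447 - 1421) = (-236 + 2961) + ((((-1 + 1) - 12*(-7)) - 690) + 1344)*(1447 - 1421) = 2725 + (((0 + 84) - 690) + 1344)*26 = 2725 + ((84 - 690) + 1344)*26 = 2725 + (-606 + 1344)*26 = 2725 + 738*26 = 2725 + 19188 = 21913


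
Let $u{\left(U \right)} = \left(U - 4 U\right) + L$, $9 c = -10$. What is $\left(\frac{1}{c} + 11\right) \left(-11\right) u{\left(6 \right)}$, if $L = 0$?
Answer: $\frac{9999}{5} \approx 1999.8$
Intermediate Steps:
$c = - \frac{10}{9}$ ($c = \frac{1}{9} \left(-10\right) = - \frac{10}{9} \approx -1.1111$)
$u{\left(U \right)} = - 3 U$ ($u{\left(U \right)} = \left(U - 4 U\right) + 0 = - 3 U + 0 = - 3 U$)
$\left(\frac{1}{c} + 11\right) \left(-11\right) u{\left(6 \right)} = \left(\frac{1}{- \frac{10}{9}} + 11\right) \left(-11\right) \left(\left(-3\right) 6\right) = \left(- \frac{9}{10} + 11\right) \left(-11\right) \left(-18\right) = \frac{101}{10} \left(-11\right) \left(-18\right) = \left(- \frac{1111}{10}\right) \left(-18\right) = \frac{9999}{5}$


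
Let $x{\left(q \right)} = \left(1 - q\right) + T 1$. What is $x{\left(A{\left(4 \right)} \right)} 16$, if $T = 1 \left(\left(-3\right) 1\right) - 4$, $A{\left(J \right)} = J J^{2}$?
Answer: $-1120$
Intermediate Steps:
$A{\left(J \right)} = J^{3}$
$T = -7$ ($T = 1 \left(-3\right) - 4 = -3 - 4 = -7$)
$x{\left(q \right)} = -6 - q$ ($x{\left(q \right)} = \left(1 - q\right) - 7 = -6 - q$)
$x{\left(A{\left(4 \right)} \right)} 16 = \left(-6 - 4^{3}\right) 16 = \left(-6 - 64\right) 16 = \left(-70\right) 16 = -1120$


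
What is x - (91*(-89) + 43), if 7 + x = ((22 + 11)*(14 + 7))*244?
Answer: 177141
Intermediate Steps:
x = 169085 (x = -7 + ((22 + 11)*(14 + 7))*244 = -7 + (33*21)*244 = -7 + 693*244 = -7 + 169092 = 169085)
x - (91*(-89) + 43) = 169085 - (91*(-89) + 43) = 169085 - (-8099 + 43) = 169085 - 1*(-8056) = 169085 + 8056 = 177141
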